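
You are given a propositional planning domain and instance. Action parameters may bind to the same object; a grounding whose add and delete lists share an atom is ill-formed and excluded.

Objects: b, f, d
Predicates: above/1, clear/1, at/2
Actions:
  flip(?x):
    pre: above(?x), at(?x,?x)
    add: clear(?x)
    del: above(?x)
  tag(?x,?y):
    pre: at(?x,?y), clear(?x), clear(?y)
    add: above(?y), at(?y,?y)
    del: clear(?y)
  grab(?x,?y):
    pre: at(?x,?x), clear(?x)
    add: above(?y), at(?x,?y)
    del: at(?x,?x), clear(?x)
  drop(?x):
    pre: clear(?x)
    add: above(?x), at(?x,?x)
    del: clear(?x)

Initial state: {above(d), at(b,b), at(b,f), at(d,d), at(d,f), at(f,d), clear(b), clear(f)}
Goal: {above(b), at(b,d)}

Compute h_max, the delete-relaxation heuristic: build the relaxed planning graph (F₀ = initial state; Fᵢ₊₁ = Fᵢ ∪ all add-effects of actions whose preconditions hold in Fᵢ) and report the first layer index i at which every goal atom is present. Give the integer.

1

F0 = init (8 atoms)
F1 = F0 ∪ {above(b), above(f), at(b,d), at(f,f), clear(d)}  (13 atoms)
goal ⊆ F1  ⇒  h_max = 1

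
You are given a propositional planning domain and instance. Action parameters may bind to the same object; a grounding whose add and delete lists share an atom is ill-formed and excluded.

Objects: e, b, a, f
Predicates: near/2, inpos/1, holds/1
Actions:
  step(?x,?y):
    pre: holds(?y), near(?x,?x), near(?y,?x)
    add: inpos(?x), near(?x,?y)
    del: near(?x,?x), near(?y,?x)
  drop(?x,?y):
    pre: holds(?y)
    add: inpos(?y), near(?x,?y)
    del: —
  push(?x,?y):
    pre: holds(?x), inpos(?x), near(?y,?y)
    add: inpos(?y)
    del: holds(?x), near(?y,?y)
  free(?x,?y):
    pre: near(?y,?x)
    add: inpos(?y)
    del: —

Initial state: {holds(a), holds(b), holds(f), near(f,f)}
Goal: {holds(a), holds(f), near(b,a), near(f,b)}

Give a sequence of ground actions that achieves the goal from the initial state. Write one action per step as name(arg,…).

1. drop(b,a)  →  {holds(a), holds(b), holds(f), inpos(a), near(b,a), near(f,f)}
2. drop(f,b)  →  {holds(a), holds(b), holds(f), inpos(a), inpos(b), near(b,a), near(f,b), near(f,f)}

drop(b,a); drop(f,b)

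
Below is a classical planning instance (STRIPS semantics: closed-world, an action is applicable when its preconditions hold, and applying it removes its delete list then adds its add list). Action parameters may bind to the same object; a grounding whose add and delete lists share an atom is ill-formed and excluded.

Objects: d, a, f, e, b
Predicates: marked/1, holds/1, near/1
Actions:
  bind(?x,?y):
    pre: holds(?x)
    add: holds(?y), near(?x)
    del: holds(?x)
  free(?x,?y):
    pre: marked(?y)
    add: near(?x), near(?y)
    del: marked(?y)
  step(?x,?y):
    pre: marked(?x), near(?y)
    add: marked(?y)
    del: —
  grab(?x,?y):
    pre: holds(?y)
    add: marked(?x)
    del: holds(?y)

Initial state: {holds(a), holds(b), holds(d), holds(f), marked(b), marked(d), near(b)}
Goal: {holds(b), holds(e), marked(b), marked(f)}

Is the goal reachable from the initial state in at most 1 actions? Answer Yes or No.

No

1. bind(d,e)  →  {holds(a), holds(b), holds(e), holds(f), marked(b), marked(d), near(b), near(d)}
2. grab(f,a)  →  {holds(b), holds(e), holds(f), marked(b), marked(d), marked(f), near(b), near(d)}
optimal plan length = 2; 2 > 1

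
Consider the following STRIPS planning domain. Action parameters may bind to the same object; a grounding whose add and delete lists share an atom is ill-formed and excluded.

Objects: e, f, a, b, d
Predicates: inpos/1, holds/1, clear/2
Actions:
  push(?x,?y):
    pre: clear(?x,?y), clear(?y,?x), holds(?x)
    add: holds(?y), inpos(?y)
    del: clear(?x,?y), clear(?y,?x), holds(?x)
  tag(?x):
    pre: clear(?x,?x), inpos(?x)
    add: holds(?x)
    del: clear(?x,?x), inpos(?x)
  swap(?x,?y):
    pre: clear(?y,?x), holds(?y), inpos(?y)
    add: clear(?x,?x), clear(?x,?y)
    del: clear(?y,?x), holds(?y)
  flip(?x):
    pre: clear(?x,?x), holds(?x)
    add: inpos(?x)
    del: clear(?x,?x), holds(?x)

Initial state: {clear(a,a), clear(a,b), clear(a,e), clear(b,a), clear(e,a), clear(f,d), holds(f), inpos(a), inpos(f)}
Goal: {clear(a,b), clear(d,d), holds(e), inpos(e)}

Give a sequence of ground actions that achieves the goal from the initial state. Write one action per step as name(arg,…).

tag(a); push(a,e); swap(d,f)

1. tag(a)  →  {clear(a,b), clear(a,e), clear(b,a), clear(e,a), clear(f,d), holds(a), holds(f), inpos(f)}
2. push(a,e)  →  {clear(a,b), clear(b,a), clear(f,d), holds(e), holds(f), inpos(e), inpos(f)}
3. swap(d,f)  →  {clear(a,b), clear(b,a), clear(d,d), clear(d,f), holds(e), inpos(e), inpos(f)}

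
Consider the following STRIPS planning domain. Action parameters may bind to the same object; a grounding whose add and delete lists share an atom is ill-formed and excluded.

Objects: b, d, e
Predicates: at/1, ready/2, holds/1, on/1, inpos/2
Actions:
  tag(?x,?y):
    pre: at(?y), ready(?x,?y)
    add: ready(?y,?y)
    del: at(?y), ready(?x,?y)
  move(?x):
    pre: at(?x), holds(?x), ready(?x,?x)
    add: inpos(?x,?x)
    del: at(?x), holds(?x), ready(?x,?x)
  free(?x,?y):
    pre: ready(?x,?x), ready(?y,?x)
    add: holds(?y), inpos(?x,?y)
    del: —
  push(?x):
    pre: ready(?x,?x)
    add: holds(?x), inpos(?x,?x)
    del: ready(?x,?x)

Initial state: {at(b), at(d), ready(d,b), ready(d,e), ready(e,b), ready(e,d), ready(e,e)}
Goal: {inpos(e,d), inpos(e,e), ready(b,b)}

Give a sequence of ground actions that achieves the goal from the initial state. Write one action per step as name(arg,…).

1. tag(d,b)  →  {at(d), ready(b,b), ready(d,e), ready(e,b), ready(e,d), ready(e,e)}
2. free(e,d)  →  {at(d), holds(d), inpos(e,d), ready(b,b), ready(d,e), ready(e,b), ready(e,d), ready(e,e)}
3. free(e,e)  →  {at(d), holds(d), holds(e), inpos(e,d), inpos(e,e), ready(b,b), ready(d,e), ready(e,b), ready(e,d), ready(e,e)}

tag(d,b); free(e,d); free(e,e)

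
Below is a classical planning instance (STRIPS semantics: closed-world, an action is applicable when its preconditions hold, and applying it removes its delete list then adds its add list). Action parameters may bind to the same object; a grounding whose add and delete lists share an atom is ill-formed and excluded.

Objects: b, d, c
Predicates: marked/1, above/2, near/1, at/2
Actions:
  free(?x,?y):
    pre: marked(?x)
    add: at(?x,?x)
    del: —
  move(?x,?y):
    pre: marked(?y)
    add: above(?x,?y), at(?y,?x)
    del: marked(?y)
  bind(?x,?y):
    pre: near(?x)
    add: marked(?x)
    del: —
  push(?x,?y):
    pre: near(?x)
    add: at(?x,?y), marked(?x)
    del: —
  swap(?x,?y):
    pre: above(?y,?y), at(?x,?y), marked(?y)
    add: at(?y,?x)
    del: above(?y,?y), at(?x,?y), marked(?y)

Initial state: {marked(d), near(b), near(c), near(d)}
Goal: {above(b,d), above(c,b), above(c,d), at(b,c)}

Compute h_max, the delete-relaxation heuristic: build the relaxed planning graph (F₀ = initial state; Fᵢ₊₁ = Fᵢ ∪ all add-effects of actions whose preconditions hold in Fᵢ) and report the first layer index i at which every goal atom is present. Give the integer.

2

F0 = init (4 atoms)
F1 = F0 ∪ {above(b,d), above(c,d), above(d,d), at(b,b), at(b,c), at(b,d), at(c,b), at(c,c), at(c,d), at(d,b), at(d,c), at(d,d), marked(b), marked(c)}  (18 atoms)
F2 = F1 ∪ {above(b,b), above(b,c), above(c,b), above(c,c), above(d,b), above(d,c)}  (24 atoms)
goal ⊆ F2  ⇒  h_max = 2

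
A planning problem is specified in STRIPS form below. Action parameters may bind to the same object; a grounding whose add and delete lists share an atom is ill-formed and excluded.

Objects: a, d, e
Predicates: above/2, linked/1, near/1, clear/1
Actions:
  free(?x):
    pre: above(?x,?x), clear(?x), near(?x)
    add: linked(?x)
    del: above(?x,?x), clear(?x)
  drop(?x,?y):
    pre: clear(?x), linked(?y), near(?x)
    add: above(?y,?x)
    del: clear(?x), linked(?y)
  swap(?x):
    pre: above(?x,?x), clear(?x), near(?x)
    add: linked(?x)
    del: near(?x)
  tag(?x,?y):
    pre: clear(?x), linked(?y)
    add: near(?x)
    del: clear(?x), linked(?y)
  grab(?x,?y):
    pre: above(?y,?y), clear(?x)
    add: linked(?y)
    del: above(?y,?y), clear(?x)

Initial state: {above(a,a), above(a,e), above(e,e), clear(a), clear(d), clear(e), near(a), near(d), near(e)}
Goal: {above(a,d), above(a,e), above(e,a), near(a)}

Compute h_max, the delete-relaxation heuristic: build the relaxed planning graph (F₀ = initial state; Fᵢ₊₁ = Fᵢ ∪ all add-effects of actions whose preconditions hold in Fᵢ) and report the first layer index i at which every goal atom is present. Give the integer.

2

F0 = init (9 atoms)
F1 = F0 ∪ {linked(a), linked(e)}  (11 atoms)
F2 = F1 ∪ {above(a,d), above(e,a), above(e,d)}  (14 atoms)
goal ⊆ F2  ⇒  h_max = 2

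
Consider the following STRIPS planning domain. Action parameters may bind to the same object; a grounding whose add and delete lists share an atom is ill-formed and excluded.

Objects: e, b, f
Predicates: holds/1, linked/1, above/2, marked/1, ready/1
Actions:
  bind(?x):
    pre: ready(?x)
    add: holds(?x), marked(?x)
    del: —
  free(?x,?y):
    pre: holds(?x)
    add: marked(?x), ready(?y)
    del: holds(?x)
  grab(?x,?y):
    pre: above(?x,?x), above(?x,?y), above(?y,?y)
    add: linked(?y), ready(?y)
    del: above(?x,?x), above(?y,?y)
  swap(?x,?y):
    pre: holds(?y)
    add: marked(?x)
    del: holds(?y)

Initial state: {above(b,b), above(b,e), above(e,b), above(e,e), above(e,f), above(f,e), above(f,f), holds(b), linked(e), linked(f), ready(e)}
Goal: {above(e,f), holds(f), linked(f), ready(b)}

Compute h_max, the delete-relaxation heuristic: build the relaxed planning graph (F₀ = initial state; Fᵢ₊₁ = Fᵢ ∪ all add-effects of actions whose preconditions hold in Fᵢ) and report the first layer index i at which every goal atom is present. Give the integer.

F0 = init (11 atoms)
F1 = F0 ∪ {holds(e), linked(b), marked(b), marked(e), marked(f), ready(b), ready(f)}  (18 atoms)
F2 = F1 ∪ {holds(f)}  (19 atoms)
goal ⊆ F2  ⇒  h_max = 2

2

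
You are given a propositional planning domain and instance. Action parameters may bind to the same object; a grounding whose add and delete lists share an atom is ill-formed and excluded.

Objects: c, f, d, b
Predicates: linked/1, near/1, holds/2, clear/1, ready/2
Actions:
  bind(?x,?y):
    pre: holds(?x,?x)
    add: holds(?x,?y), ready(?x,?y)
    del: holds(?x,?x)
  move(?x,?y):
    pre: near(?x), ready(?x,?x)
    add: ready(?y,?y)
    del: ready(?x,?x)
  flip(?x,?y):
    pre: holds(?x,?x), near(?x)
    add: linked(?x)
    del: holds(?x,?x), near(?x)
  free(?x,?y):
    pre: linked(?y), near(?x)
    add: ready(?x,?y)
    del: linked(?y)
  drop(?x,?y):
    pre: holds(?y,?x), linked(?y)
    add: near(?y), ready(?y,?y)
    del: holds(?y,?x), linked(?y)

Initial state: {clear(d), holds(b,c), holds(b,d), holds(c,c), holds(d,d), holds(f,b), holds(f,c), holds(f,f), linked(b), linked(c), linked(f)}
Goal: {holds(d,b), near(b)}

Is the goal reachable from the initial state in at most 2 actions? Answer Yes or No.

Yes

1. bind(d,b)  →  {clear(d), holds(b,c), holds(b,d), holds(c,c), holds(d,b), holds(f,b), holds(f,c), holds(f,f), linked(b), linked(c), linked(f), ready(d,b)}
2. drop(c,b)  →  {clear(d), holds(b,d), holds(c,c), holds(d,b), holds(f,b), holds(f,c), holds(f,f), linked(c), linked(f), near(b), ready(b,b), ready(d,b)}
optimal plan length = 2; 2 ≤ 2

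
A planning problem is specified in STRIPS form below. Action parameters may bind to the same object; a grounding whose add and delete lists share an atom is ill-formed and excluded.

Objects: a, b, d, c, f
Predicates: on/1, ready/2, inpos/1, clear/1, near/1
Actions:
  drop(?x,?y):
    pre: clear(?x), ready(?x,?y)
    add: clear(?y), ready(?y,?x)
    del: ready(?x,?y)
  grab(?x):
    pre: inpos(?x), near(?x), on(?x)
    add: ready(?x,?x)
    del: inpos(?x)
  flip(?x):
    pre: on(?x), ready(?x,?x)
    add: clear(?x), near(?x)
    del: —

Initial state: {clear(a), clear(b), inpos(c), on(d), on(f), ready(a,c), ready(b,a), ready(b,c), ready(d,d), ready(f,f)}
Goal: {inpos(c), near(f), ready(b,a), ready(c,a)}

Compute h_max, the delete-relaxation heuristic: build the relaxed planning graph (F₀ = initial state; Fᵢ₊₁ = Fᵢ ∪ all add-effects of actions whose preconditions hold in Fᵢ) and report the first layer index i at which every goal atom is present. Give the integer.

1

F0 = init (10 atoms)
F1 = F0 ∪ {clear(c), clear(d), clear(f), near(d), near(f), ready(a,b), ready(c,a), ready(c,b)}  (18 atoms)
goal ⊆ F1  ⇒  h_max = 1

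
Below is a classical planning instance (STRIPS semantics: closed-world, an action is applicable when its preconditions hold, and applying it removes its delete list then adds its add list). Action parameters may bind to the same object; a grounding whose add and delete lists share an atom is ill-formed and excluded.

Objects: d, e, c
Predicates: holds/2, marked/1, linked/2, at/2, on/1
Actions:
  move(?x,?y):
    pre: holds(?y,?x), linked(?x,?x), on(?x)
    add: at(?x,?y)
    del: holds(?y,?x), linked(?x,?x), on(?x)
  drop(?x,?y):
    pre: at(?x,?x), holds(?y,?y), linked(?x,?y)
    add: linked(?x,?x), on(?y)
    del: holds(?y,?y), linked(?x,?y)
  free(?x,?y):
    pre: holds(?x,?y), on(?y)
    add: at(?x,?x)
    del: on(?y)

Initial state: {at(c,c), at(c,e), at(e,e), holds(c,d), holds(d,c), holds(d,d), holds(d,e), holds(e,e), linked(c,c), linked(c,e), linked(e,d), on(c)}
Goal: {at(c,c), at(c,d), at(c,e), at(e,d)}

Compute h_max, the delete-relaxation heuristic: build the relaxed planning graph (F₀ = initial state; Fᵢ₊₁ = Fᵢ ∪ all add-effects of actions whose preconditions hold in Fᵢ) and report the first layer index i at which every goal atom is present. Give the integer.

2

F0 = init (12 atoms)
F1 = F0 ∪ {at(c,d), at(d,d), linked(e,e), on(d), on(e)}  (17 atoms)
F2 = F1 ∪ {at(e,d)}  (18 atoms)
goal ⊆ F2  ⇒  h_max = 2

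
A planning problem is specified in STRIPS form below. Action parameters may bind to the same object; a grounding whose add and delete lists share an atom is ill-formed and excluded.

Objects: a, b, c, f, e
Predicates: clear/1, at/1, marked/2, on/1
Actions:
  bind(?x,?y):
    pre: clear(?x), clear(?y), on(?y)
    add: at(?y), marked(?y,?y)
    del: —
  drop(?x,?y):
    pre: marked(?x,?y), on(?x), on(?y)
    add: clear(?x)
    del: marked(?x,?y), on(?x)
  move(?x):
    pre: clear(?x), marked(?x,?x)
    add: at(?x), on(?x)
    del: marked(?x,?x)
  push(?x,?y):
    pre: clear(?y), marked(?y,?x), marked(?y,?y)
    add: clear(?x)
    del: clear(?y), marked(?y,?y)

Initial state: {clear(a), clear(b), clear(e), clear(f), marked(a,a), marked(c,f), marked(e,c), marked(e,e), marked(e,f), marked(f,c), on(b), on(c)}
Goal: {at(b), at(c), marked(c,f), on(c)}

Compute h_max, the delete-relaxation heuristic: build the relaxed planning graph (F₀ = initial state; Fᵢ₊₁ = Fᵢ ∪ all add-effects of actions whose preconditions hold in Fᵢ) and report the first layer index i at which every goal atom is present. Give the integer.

2

F0 = init (12 atoms)
F1 = F0 ∪ {at(a), at(b), at(e), clear(c), marked(b,b), on(a), on(e)}  (19 atoms)
F2 = F1 ∪ {at(c), marked(c,c)}  (21 atoms)
goal ⊆ F2  ⇒  h_max = 2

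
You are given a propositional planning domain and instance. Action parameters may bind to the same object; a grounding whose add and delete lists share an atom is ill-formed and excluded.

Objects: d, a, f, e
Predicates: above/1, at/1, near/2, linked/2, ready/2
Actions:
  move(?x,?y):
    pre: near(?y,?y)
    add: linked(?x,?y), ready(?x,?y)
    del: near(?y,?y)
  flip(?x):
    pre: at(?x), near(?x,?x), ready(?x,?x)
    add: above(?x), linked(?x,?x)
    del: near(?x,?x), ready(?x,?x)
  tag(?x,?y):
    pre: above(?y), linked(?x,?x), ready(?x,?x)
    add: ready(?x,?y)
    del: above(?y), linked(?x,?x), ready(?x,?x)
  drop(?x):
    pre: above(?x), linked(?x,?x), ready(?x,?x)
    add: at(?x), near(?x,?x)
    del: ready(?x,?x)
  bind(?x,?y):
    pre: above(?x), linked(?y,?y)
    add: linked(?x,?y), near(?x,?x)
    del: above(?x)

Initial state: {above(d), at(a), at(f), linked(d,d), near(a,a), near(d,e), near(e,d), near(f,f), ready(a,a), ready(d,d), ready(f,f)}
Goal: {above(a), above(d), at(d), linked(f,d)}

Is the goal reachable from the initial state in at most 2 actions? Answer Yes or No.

No

1. flip(a)  →  {above(a), above(d), at(a), at(f), linked(a,a), linked(d,d), near(d,e), near(e,d), near(f,f), ready(d,d), ready(f,f)}
2. drop(d)  →  {above(a), above(d), at(a), at(d), at(f), linked(a,a), linked(d,d), near(d,d), near(d,e), near(e,d), near(f,f), ready(f,f)}
3. move(f,d)  →  {above(a), above(d), at(a), at(d), at(f), linked(a,a), linked(d,d), linked(f,d), near(d,e), near(e,d), near(f,f), ready(f,d), ready(f,f)}
optimal plan length = 3; 3 > 2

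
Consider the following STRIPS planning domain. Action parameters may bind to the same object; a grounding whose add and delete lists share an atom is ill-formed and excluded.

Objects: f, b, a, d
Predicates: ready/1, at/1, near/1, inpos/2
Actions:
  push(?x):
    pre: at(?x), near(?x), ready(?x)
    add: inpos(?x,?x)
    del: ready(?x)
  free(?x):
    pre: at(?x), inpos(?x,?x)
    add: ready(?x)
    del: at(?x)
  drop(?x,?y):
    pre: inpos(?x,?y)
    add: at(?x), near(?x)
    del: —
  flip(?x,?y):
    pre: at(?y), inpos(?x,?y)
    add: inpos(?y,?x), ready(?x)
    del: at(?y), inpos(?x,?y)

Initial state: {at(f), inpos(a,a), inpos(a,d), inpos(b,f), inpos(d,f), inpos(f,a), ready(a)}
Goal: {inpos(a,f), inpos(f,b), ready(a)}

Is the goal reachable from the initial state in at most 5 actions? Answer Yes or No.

Yes

1. drop(a,a)  →  {at(a), at(f), inpos(a,a), inpos(a,d), inpos(b,f), inpos(d,f), inpos(f,a), near(a), ready(a)}
2. flip(f,a)  →  {at(f), inpos(a,a), inpos(a,d), inpos(a,f), inpos(b,f), inpos(d,f), near(a), ready(a), ready(f)}
3. flip(b,f)  →  {inpos(a,a), inpos(a,d), inpos(a,f), inpos(d,f), inpos(f,b), near(a), ready(a), ready(b), ready(f)}
optimal plan length = 3; 3 ≤ 5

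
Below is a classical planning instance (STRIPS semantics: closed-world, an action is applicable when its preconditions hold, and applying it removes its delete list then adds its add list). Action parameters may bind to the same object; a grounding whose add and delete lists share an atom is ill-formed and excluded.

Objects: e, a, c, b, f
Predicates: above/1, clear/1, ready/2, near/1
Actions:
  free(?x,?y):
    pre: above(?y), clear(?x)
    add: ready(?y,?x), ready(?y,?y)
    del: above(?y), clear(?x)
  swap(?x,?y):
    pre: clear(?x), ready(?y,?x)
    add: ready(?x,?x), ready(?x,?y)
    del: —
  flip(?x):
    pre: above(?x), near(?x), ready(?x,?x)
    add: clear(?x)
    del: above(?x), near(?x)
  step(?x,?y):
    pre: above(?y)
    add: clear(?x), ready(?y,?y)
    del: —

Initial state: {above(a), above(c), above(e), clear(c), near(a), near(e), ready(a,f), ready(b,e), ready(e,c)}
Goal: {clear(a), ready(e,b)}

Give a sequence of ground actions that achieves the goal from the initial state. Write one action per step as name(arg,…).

1. step(e,e)  →  {above(a), above(c), above(e), clear(c), clear(e), near(a), near(e), ready(a,f), ready(b,e), ready(e,c), ready(e,e)}
2. swap(e,b)  →  {above(a), above(c), above(e), clear(c), clear(e), near(a), near(e), ready(a,f), ready(b,e), ready(e,b), ready(e,c), ready(e,e)}
3. step(a,e)  →  {above(a), above(c), above(e), clear(a), clear(c), clear(e), near(a), near(e), ready(a,f), ready(b,e), ready(e,b), ready(e,c), ready(e,e)}

step(e,e); swap(e,b); step(a,e)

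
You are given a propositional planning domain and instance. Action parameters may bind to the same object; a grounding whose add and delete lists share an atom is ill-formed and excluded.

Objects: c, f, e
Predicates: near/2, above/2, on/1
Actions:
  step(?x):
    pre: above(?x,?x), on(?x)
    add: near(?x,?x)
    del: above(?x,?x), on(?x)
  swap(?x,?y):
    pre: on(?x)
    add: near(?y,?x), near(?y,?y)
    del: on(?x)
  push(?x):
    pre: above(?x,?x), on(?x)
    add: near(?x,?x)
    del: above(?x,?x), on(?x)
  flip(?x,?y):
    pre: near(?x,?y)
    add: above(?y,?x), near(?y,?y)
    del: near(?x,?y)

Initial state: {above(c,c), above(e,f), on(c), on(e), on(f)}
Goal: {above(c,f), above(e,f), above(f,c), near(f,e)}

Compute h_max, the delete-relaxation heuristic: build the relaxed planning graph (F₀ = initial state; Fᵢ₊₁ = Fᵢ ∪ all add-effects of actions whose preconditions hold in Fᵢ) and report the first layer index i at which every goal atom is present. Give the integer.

2

F0 = init (5 atoms)
F1 = F0 ∪ {near(c,c), near(c,e), near(c,f), near(e,c), near(e,e), near(e,f), near(f,c), near(f,e), near(f,f)}  (14 atoms)
F2 = F1 ∪ {above(c,e), above(c,f), above(e,c), above(f,c), above(f,e)}  (19 atoms)
goal ⊆ F2  ⇒  h_max = 2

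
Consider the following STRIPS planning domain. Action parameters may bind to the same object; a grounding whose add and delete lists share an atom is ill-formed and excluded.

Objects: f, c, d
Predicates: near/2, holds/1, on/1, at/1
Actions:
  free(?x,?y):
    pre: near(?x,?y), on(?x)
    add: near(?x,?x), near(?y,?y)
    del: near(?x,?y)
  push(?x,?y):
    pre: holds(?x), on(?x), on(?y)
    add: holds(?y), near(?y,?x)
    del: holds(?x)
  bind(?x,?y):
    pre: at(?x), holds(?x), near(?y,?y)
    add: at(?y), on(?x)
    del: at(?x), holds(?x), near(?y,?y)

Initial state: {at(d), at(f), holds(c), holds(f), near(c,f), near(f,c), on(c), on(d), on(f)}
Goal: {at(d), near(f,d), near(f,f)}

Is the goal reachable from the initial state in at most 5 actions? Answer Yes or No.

Yes

1. free(f,c)  →  {at(d), at(f), holds(c), holds(f), near(c,c), near(c,f), near(f,f), on(c), on(d), on(f)}
2. push(f,d)  →  {at(d), at(f), holds(c), holds(d), near(c,c), near(c,f), near(d,f), near(f,f), on(c), on(d), on(f)}
3. push(d,f)  →  {at(d), at(f), holds(c), holds(f), near(c,c), near(c,f), near(d,f), near(f,d), near(f,f), on(c), on(d), on(f)}
optimal plan length = 3; 3 ≤ 5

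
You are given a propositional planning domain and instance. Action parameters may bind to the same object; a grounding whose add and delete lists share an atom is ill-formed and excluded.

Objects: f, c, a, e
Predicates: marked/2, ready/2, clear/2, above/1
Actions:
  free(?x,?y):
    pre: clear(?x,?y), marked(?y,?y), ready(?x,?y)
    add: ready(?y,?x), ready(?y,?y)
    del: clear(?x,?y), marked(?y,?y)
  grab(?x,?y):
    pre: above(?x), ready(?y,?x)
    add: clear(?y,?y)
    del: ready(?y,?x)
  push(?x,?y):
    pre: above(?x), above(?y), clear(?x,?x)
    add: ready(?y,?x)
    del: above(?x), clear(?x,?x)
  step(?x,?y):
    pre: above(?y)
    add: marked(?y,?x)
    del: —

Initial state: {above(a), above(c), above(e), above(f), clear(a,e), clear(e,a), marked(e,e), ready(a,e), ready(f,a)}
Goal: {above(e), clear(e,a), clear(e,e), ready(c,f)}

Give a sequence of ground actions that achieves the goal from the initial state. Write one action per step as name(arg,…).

1. free(a,e)  →  {above(a), above(c), above(e), above(f), clear(e,a), ready(a,e), ready(e,a), ready(e,e), ready(f,a)}
2. grab(a,f)  →  {above(a), above(c), above(e), above(f), clear(e,a), clear(f,f), ready(a,e), ready(e,a), ready(e,e)}
3. grab(a,e)  →  {above(a), above(c), above(e), above(f), clear(e,a), clear(e,e), clear(f,f), ready(a,e), ready(e,e)}
4. push(f,c)  →  {above(a), above(c), above(e), clear(e,a), clear(e,e), ready(a,e), ready(c,f), ready(e,e)}

free(a,e); grab(a,f); grab(a,e); push(f,c)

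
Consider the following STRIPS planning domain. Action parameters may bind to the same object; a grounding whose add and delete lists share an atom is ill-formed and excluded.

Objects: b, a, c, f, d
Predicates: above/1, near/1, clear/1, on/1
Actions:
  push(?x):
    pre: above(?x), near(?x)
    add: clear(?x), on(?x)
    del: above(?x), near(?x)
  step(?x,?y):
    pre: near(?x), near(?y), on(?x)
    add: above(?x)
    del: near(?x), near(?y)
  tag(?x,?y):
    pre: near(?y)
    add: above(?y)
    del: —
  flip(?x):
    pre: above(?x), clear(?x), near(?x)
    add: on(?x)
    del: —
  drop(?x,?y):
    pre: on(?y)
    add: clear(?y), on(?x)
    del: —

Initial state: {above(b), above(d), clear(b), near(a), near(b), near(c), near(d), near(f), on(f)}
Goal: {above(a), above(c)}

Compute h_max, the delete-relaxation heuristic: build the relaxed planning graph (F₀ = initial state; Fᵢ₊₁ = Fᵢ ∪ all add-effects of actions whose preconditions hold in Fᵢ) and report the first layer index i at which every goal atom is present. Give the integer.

1

F0 = init (9 atoms)
F1 = F0 ∪ {above(a), above(c), above(f), clear(d), clear(f), on(a), on(b), on(c), on(d)}  (18 atoms)
goal ⊆ F1  ⇒  h_max = 1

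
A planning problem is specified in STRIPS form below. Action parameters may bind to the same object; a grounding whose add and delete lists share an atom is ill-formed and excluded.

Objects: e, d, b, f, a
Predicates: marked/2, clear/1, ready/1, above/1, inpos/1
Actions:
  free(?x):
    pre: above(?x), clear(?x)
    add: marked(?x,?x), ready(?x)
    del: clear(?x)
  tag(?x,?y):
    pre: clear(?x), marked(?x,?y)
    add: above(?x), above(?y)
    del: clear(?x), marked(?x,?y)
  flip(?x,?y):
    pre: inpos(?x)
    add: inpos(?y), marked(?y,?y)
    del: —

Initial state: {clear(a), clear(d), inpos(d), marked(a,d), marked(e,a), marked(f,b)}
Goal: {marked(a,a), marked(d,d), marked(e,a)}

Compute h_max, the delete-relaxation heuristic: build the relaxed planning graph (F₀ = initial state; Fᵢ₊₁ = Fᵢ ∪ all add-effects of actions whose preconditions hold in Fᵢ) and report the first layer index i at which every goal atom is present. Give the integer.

1

F0 = init (6 atoms)
F1 = F0 ∪ {above(a), above(d), inpos(a), inpos(b), inpos(e), inpos(f), marked(a,a), marked(b,b), marked(d,d), marked(e,e), marked(f,f)}  (17 atoms)
goal ⊆ F1  ⇒  h_max = 1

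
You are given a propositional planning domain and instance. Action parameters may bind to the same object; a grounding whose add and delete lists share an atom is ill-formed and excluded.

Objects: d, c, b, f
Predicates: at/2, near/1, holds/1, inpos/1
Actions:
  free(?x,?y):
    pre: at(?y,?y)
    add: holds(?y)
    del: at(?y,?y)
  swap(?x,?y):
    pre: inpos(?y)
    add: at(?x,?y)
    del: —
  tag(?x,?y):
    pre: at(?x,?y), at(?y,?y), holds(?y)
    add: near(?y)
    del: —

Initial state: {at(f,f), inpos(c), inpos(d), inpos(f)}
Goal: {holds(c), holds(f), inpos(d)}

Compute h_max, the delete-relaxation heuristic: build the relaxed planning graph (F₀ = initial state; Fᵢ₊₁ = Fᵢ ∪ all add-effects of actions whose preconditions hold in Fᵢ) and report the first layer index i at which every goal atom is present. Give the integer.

2

F0 = init (4 atoms)
F1 = F0 ∪ {at(b,c), at(b,d), at(b,f), at(c,c), at(c,d), at(c,f), at(d,c), at(d,d), at(d,f), at(f,c), at(f,d), holds(f)}  (16 atoms)
F2 = F1 ∪ {holds(c), holds(d), near(f)}  (19 atoms)
goal ⊆ F2  ⇒  h_max = 2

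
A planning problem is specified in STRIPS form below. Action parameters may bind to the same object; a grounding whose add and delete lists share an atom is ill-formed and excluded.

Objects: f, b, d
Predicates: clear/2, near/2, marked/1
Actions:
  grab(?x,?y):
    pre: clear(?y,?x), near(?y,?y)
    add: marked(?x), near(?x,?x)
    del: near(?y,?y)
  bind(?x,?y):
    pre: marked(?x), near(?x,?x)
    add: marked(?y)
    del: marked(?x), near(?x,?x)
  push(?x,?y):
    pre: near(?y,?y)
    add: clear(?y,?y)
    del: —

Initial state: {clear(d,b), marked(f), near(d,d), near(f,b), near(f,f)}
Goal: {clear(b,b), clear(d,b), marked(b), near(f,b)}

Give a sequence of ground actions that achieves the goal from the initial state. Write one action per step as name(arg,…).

grab(b,d); push(f,b)

1. grab(b,d)  →  {clear(d,b), marked(b), marked(f), near(b,b), near(f,b), near(f,f)}
2. push(f,b)  →  {clear(b,b), clear(d,b), marked(b), marked(f), near(b,b), near(f,b), near(f,f)}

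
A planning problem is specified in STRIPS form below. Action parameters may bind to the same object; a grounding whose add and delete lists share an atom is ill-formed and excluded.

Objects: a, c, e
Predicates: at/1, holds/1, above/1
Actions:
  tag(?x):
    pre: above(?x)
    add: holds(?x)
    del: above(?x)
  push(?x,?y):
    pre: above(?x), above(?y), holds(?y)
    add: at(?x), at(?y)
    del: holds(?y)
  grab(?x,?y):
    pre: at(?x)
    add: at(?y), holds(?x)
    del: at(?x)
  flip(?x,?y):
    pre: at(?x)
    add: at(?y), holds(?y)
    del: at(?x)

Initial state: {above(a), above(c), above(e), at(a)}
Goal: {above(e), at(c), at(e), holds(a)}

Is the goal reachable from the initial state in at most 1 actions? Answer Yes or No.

No

1. tag(a)  →  {above(c), above(e), at(a), holds(a)}
2. flip(a,c)  →  {above(c), above(e), at(c), holds(a), holds(c)}
3. push(e,c)  →  {above(c), above(e), at(c), at(e), holds(a)}
optimal plan length = 3; 3 > 1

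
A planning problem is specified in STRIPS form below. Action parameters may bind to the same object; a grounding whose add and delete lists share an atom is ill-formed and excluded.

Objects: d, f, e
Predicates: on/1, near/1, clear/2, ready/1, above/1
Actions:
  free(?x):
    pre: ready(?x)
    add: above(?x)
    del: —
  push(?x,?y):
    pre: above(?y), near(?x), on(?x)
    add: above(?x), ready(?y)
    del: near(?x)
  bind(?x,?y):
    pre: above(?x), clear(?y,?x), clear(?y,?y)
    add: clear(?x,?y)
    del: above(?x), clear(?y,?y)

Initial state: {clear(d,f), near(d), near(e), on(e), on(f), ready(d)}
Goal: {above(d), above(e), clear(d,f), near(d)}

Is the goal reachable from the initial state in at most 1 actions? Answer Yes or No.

No

1. free(d)  →  {above(d), clear(d,f), near(d), near(e), on(e), on(f), ready(d)}
2. push(e,d)  →  {above(d), above(e), clear(d,f), near(d), on(e), on(f), ready(d)}
optimal plan length = 2; 2 > 1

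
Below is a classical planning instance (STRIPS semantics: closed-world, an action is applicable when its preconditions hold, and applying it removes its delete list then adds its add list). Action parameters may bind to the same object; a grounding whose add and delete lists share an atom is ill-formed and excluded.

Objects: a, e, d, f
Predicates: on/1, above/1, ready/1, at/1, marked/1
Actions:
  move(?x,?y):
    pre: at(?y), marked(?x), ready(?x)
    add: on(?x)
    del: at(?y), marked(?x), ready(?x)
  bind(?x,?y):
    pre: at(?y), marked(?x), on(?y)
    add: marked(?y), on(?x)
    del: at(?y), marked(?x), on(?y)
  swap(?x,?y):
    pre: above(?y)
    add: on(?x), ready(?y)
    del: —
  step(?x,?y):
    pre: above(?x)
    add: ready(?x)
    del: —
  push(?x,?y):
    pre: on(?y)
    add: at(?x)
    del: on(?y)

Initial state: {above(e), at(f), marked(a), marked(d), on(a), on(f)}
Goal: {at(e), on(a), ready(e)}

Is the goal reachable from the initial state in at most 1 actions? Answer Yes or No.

No

1. swap(a,e)  →  {above(e), at(f), marked(a), marked(d), on(a), on(f), ready(e)}
2. push(e,f)  →  {above(e), at(e), at(f), marked(a), marked(d), on(a), ready(e)}
optimal plan length = 2; 2 > 1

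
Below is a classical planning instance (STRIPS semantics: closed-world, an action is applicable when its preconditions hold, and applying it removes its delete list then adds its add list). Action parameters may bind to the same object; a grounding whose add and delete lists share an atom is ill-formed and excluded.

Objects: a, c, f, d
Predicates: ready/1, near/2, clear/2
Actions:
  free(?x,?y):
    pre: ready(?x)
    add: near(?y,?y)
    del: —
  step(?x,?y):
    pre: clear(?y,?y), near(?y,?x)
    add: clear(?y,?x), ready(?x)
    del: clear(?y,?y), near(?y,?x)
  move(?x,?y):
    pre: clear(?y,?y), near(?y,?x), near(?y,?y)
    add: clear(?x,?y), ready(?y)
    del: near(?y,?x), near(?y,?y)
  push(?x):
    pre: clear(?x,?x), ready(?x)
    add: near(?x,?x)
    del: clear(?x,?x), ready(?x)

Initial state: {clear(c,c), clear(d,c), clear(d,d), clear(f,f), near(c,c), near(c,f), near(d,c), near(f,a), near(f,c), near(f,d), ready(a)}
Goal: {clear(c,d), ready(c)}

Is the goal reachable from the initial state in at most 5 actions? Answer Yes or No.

Yes

1. free(a,d)  →  {clear(c,c), clear(d,c), clear(d,d), clear(f,f), near(c,c), near(c,f), near(d,c), near(d,d), near(f,a), near(f,c), near(f,d), ready(a)}
2. step(c,f)  →  {clear(c,c), clear(d,c), clear(d,d), clear(f,c), near(c,c), near(c,f), near(d,c), near(d,d), near(f,a), near(f,d), ready(a), ready(c)}
3. move(c,d)  →  {clear(c,c), clear(c,d), clear(d,c), clear(d,d), clear(f,c), near(c,c), near(c,f), near(f,a), near(f,d), ready(a), ready(c), ready(d)}
optimal plan length = 3; 3 ≤ 5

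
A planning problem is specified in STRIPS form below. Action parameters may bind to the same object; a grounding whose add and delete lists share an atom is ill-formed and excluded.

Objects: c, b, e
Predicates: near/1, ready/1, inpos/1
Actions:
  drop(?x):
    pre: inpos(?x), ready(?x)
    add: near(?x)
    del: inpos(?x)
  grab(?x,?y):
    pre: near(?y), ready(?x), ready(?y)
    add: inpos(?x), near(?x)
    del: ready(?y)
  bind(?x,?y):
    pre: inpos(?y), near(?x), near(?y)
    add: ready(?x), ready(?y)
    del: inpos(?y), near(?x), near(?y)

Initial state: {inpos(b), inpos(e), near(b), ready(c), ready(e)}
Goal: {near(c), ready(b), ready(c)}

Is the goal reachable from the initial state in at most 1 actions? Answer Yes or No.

1. drop(e)  →  {inpos(b), near(b), near(e), ready(c), ready(e)}
2. grab(c,e)  →  {inpos(b), inpos(c), near(b), near(c), near(e), ready(c)}
3. bind(b,b)  →  {inpos(c), near(c), near(e), ready(b), ready(c)}
optimal plan length = 3; 3 > 1

No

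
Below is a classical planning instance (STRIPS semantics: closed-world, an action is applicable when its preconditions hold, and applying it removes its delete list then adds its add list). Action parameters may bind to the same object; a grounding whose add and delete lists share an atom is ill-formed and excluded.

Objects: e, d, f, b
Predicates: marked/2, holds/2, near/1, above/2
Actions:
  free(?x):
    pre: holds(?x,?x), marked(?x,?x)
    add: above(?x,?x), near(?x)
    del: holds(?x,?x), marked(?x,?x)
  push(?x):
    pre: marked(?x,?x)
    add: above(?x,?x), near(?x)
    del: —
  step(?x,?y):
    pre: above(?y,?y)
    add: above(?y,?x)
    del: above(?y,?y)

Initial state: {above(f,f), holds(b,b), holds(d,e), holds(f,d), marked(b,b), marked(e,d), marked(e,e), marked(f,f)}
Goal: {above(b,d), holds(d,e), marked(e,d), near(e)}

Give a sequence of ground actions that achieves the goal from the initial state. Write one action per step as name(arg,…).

1. free(b)  →  {above(b,b), above(f,f), holds(d,e), holds(f,d), marked(e,d), marked(e,e), marked(f,f), near(b)}
2. push(e)  →  {above(b,b), above(e,e), above(f,f), holds(d,e), holds(f,d), marked(e,d), marked(e,e), marked(f,f), near(b), near(e)}
3. step(d,b)  →  {above(b,d), above(e,e), above(f,f), holds(d,e), holds(f,d), marked(e,d), marked(e,e), marked(f,f), near(b), near(e)}

free(b); push(e); step(d,b)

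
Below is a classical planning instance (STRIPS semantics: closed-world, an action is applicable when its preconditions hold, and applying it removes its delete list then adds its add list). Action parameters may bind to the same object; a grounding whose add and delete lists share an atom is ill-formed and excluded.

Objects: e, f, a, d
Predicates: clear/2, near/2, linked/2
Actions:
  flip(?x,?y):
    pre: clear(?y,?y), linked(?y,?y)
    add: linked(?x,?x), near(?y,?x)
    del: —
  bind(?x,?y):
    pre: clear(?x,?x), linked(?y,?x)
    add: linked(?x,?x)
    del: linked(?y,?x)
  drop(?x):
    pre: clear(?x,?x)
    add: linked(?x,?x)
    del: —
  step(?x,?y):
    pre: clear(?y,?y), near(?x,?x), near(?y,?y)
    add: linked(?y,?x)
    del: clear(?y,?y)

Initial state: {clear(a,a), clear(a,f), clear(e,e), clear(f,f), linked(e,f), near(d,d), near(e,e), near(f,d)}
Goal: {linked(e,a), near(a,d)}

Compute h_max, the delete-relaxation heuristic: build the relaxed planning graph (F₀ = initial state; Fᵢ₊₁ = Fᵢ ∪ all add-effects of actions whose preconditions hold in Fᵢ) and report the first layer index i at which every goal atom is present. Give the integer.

3

F0 = init (8 atoms)
F1 = F0 ∪ {linked(a,a), linked(e,d), linked(e,e), linked(f,f)}  (12 atoms)
F2 = F1 ∪ {linked(d,d), near(a,a), near(a,d), near(a,e), near(a,f), near(e,a), near(e,d), near(e,f), near(f,a), near(f,e), near(f,f)}  (23 atoms)
F3 = F2 ∪ {linked(a,d), linked(a,e), linked(a,f), linked(e,a), linked(f,a), linked(f,d), linked(f,e)}  (30 atoms)
goal ⊆ F3  ⇒  h_max = 3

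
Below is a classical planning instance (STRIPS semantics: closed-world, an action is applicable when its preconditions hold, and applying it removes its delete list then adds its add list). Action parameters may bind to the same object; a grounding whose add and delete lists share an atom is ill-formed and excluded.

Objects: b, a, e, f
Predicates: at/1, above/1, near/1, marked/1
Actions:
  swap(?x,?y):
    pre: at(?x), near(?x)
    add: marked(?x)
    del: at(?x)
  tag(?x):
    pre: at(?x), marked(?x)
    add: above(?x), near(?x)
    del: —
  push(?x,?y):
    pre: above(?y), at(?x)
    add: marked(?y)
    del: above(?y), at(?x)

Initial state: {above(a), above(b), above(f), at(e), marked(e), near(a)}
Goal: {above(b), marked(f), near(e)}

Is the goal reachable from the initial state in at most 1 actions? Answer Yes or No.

1. tag(e)  →  {above(a), above(b), above(e), above(f), at(e), marked(e), near(a), near(e)}
2. push(e,f)  →  {above(a), above(b), above(e), marked(e), marked(f), near(a), near(e)}
optimal plan length = 2; 2 > 1

No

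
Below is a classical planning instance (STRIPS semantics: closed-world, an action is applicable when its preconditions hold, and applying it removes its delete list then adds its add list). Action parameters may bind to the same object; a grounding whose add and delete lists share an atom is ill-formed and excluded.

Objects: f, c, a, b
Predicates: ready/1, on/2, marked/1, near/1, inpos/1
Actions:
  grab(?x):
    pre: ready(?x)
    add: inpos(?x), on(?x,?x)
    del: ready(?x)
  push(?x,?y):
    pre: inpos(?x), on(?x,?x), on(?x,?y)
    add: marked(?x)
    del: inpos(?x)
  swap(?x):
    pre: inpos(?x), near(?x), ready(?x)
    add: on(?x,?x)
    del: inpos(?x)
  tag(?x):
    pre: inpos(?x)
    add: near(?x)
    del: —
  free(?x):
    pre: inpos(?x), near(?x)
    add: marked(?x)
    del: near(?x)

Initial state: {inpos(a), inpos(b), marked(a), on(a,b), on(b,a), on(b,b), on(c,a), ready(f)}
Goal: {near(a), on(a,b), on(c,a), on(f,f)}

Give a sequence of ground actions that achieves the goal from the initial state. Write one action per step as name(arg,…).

1. grab(f)  →  {inpos(a), inpos(b), inpos(f), marked(a), on(a,b), on(b,a), on(b,b), on(c,a), on(f,f)}
2. tag(a)  →  {inpos(a), inpos(b), inpos(f), marked(a), near(a), on(a,b), on(b,a), on(b,b), on(c,a), on(f,f)}

grab(f); tag(a)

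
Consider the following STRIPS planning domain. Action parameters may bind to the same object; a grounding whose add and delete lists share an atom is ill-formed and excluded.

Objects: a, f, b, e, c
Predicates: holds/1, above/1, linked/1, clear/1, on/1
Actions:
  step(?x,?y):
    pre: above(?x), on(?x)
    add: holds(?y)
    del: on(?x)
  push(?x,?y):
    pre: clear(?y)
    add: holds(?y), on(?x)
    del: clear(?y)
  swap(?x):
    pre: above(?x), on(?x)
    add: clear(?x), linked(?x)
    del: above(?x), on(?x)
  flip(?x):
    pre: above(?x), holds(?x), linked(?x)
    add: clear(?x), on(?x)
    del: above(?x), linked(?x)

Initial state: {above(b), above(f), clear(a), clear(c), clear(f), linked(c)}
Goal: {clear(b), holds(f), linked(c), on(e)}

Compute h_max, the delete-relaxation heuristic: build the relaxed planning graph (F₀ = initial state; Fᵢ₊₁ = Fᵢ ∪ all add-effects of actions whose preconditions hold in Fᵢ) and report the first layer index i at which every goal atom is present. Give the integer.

2

F0 = init (6 atoms)
F1 = F0 ∪ {holds(a), holds(c), holds(f), on(a), on(b), on(c), on(e), on(f)}  (14 atoms)
F2 = F1 ∪ {clear(b), holds(b), holds(e), linked(b), linked(f)}  (19 atoms)
goal ⊆ F2  ⇒  h_max = 2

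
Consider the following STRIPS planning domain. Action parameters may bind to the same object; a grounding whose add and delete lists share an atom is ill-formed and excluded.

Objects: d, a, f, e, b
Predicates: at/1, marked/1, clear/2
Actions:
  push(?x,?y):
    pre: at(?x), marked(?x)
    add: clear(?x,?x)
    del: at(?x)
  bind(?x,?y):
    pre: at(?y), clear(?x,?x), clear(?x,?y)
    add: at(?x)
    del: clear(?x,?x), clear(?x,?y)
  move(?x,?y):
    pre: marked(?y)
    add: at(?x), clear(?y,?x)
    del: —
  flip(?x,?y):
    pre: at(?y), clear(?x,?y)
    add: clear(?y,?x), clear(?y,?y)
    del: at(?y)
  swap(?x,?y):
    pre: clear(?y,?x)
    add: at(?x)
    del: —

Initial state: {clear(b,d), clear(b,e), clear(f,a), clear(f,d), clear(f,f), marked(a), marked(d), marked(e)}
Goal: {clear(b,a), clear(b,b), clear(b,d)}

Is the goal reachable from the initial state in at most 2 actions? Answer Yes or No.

Yes

1. move(b,a)  →  {at(b), clear(a,b), clear(b,d), clear(b,e), clear(f,a), clear(f,d), clear(f,f), marked(a), marked(d), marked(e)}
2. flip(a,b)  →  {clear(a,b), clear(b,a), clear(b,b), clear(b,d), clear(b,e), clear(f,a), clear(f,d), clear(f,f), marked(a), marked(d), marked(e)}
optimal plan length = 2; 2 ≤ 2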